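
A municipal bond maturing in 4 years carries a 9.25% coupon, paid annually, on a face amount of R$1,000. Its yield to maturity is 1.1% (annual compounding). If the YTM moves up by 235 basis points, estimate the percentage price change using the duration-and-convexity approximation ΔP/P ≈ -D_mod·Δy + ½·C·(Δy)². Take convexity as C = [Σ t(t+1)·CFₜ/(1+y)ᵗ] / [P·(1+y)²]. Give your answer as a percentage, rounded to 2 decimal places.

-7.87%

With y = 0.011:
  t   CF        PV=CF/(1+0.011)^t    t·PV        t(t+1)·PV
  1        92.50        91.4936        91.4936         182.9871
  2        92.50        90.4981       180.9962         542.9886
  3        92.50        89.5134       268.5403       1,074.1613
  4     1,092.50     1,045.7234     4,182.8936      20,914.4679
  Σ                  1,317.2285     4,723.9237      22,714.6049
P = 1,317.2285; D_Mac = 3.58626 yrs; D_mod = 3.54724 yrs; C = 16.87104.
Duration effect: -3.54724 × (+0.0235) = -0.083360
Convexity effect: 0.5 × 16.87104 × (0.0235)² = +0.0046585
ΔP/P ≈ -0.083360 + 0.0046585 = -0.078702 = -7.8702%.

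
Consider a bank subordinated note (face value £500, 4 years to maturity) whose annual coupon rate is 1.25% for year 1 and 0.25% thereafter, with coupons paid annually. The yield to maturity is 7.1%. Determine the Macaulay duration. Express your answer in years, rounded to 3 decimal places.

Periodic yield y = 0.071. Discount each cash flow and weight by its year:
  t   CF        PV=CF/(1+0.071)^t    t·PV
  1         6.25         5.8357         5.8357
  2         1.25         1.0898         2.1795
  3         1.25         1.0175         3.0526
  4       501.25       380.9750     1,523.9001
  Σ                    388.9180     1,534.9678
Price P = Σ PV = 388.9180.
Macaulay duration = Σ(t·PV) / P = 1,534.9678 / 388.9180 = 3.94677 years.

3.947 years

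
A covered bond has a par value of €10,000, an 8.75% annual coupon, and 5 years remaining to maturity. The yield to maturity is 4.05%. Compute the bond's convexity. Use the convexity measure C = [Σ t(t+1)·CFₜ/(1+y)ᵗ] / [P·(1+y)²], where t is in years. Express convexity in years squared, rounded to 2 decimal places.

22.79

With y = 0.0405:
  t   CF        PV=CF/(1+0.0405)^t    t·PV        t(t+1)·PV
  1       875.00       840.9419       840.9419       1,681.8837
  2       875.00       808.2094     1,616.4188       4,849.2563
  3       875.00       776.7510     2,330.2529       9,321.0115
  4       875.00       746.5170     2,986.0681      14,930.3404
  5    10,875.00     8,917.0016    44,585.0078     267,510.0470
  Σ                 12,089.4208    52,358.6894     298,292.5389
P = 12,089.4208.
Convexity = Σ t(t+1)·PV / [P·(1+y)²] = 298,292.5389 / (12,089.4208 × 1.082640) = 22.79044.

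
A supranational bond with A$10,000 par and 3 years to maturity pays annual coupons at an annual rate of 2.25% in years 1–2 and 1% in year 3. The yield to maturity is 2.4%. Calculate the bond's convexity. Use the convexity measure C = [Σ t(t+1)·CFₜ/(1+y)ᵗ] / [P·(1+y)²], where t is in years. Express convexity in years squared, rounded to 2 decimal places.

11.11

With y = 0.024:
  t   CF        PV=CF/(1+0.024)^t    t·PV        t(t+1)·PV
  1       225.00       219.7266       219.7266         439.4531
  2       225.00       214.5767       429.1534       1,287.4603
  3    10,100.00     9,406.3580    28,219.0740     112,876.2960
  Σ                  9,840.6613    28,867.9540     114,603.2095
P = 9,840.6613.
Convexity = Σ t(t+1)·PV / [P·(1+y)²] = 114,603.2095 / (9,840.6613 × 1.048576) = 11.10638.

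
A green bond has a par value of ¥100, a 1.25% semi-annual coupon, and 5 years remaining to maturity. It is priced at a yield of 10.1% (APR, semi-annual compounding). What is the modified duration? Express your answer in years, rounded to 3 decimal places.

Periodic yield y = 0.0505. First find Macaulay duration:
  t   CF        PV=CF/(1+0.0505)^t    t·PV
  1        0.625         0.5950         0.5950
  2        0.625         0.5664         1.1327
  3        0.625         0.5391         1.6174
  4        0.625         0.5132         2.0528
  5        0.625         0.4885         2.4427
  6        0.625         0.4651         2.7903
  7        0.625         0.4427         3.0989
  8        0.625         0.4214         3.3713
  9        0.625         0.4012         3.6104
  10     100.625        61.4816       614.8162
  Σ                     65.9141       635.5278
P = 65.9141; Macaulay duration = 635.5278 / 65.9141 = 9.64175 half-year periods = 4.82088 years.
Modified duration = D_Mac / (1 + y) = 4.82088 / 1.0505 = 4.58913 years.

4.589 years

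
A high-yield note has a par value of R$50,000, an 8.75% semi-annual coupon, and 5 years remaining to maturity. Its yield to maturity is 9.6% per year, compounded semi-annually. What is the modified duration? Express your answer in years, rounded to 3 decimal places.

Periodic yield y = 0.048. First find Macaulay duration:
  t   CF        PV=CF/(1+0.048)^t    t·PV
  1     2,187.50     2,087.3092     2,087.3092
  2     2,187.50     1,991.7072     3,983.4144
  3     2,187.50     1,900.4840     5,701.4519
  4     2,187.50     1,813.4389     7,253.7557
  5     2,187.50     1,730.3806     8,651.9032
  6     2,187.50     1,651.1266     9,906.7594
  7     2,187.50     1,575.5025    11,028.5172
  8     2,187.50     1,503.3420    12,026.7363
  9     2,187.50     1,434.4867    12,910.3801
  10   52,187.50    32,655.2991   326,552.9913
  Σ                 48,343.0768   400,103.2186
P = 48,343.0768; Macaulay duration = 400,103.2186 / 48,343.0768 = 8.27633 half-year periods = 4.13816 years.
Modified duration = D_Mac / (1 + y) = 4.13816 / 1.048 = 3.94863 years.

3.949 years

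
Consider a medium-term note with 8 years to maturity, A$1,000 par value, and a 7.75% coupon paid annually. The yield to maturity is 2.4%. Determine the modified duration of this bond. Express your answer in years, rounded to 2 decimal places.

Periodic yield y = 0.024. First find Macaulay duration:
  t   CF        PV=CF/(1+0.024)^t    t·PV
  1        77.50        75.6836        75.6836
  2        77.50        73.9098       147.8195
  3        77.50        72.1775       216.5325
  4        77.50        70.4858       281.9434
  5        77.50        68.8338       344.1691
  6        77.50        67.2205       403.3232
  7        77.50        65.6451       459.5154
  8     1,077.50       891.2871     7,130.2969
  Σ                  1,385.2432     9,059.2836
P = 1,385.2432; Macaulay duration = 9,059.2836 / 1,385.2432 = 6.53985 years.
Modified duration = D_Mac / (1 + y) = 6.53985 / 1.024 = 6.38657 years.

6.39 years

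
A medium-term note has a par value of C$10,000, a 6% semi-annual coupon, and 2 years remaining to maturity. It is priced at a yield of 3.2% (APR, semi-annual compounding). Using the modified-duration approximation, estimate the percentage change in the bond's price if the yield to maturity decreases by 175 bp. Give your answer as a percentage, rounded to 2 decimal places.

+3.30%

Periodic yield y = 0.016. Modified duration first:
  t   CF        PV=CF/(1+0.016)^t    t·PV
  1       300.00       295.2756       295.2756
  2       300.00       290.6256       581.2512
  3       300.00       286.0488       858.1464
  4    10,300.00     9,666.3473    38,665.3890
  Σ                 10,538.2972    40,400.0622
P = 10,538.2972; D_Mac = 3.83364 half-year periods = 1.91682 yrs; D_mod = 1.91682/(1+0.016) = 1.88663 yrs.
ΔP/P ≈ -D_mod · Δy = -1.88663 × (-0.0175) = +0.033016 = +3.3016%.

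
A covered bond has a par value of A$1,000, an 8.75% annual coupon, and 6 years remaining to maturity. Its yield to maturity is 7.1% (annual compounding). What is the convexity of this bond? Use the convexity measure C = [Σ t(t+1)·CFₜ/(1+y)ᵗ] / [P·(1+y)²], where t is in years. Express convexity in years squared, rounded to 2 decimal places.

With y = 0.071:
  t   CF        PV=CF/(1+0.071)^t    t·PV        t(t+1)·PV
  1        87.50        81.6993        81.6993         163.3987
  2        87.50        76.2832       152.5665         457.6994
  3        87.50        71.2262       213.6785         854.7141
  4        87.50        66.5044       266.0175       1,330.0874
  5        87.50        62.0956       310.4779       1,862.8674
  6     1,087.50       720.5970     4,323.5819      30,265.0734
  Σ                  1,078.4057     5,348.0216      34,933.8404
P = 1,078.4057.
Convexity = Σ t(t+1)·PV / [P·(1+y)²] = 34,933.8404 / (1,078.4057 × 1.147041) = 28.24133.

28.24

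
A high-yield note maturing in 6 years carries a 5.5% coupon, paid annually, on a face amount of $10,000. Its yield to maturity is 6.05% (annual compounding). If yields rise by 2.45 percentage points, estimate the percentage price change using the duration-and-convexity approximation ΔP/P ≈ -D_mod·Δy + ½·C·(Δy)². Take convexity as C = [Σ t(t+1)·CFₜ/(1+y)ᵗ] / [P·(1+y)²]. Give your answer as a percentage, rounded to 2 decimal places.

With y = 0.0605:
  t   CF        PV=CF/(1+0.0605)^t    t·PV        t(t+1)·PV
  1       550.00       518.6233       518.6233       1,037.2466
  2       550.00       489.0366       978.0732       2,934.2195
  3       550.00       461.1377     1,383.4132       5,533.6529
  4       550.00       434.8305     1,739.3220       8,696.6100
  5       550.00       410.0240     2,050.1202      12,300.7213
  6    10,550.00     7,416.3194    44,497.9161     311,485.4127
  Σ                  9,729.9715    51,167.4680     341,987.8630
P = 9,729.9715; D_Mac = 5.25875 yrs; D_mod = 4.95874 yrs; C = 31.25200.
Duration effect: -4.95874 × (+0.0245) = -0.121489
Convexity effect: 0.5 × 31.25200 × (0.0245)² = +0.0093795
ΔP/P ≈ -0.121489 + 0.0093795 = -0.112110 = -11.2110%.

-11.21%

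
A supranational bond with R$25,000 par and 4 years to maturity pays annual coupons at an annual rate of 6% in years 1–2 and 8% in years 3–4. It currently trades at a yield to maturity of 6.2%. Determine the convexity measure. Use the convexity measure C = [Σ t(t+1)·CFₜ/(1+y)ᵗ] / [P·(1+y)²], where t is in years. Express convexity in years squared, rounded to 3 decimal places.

With y = 0.062:
  t   CF        PV=CF/(1+0.062)^t    t·PV        t(t+1)·PV
  1     1,500.00     1,412.4294     1,412.4294       2,824.8588
  2     1,500.00     1,329.9712     2,659.9423       7,979.8270
  3     2,000.00     1,669.7692     5,009.3076      20,037.2304
  4    27,000.00    21,225.8796    84,903.5185     424,517.5927
  Σ                 25,638.0494    93,985.1978     455,359.5088
P = 25,638.0494.
Convexity = Σ t(t+1)·PV / [P·(1+y)²] = 455,359.5088 / (25,638.0494 × 1.127844) = 15.74782.

15.748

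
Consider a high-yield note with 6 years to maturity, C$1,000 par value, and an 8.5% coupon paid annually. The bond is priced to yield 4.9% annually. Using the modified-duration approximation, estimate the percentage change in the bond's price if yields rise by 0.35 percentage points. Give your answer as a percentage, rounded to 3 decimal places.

-1.680%

Periodic yield y = 0.049. Modified duration first:
  t   CF        PV=CF/(1+0.049)^t    t·PV
  1        85.00        81.0296        81.0296
  2        85.00        77.2446       154.4891
  3        85.00        73.6364       220.9092
  4        85.00        70.1967       280.7870
  5        85.00        66.9178       334.5889
  6     1,085.00       814.2857     4,885.7142
  Σ                  1,183.3107     5,957.5179
P = 1,183.3107; D_Mac = 5.03462 yrs; D_mod = 5.03462/(1+0.049) = 4.79945 yrs.
ΔP/P ≈ -D_mod · Δy = -4.79945 × (+0.0035) = -0.016798 = -1.6798%.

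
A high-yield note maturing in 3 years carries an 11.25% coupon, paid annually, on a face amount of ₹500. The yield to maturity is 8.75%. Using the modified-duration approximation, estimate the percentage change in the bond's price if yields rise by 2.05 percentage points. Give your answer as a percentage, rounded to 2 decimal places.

-5.12%

Periodic yield y = 0.0875. Modified duration first:
  t   CF        PV=CF/(1+0.0875)^t    t·PV
  1        56.25        51.7241        51.7241
  2        56.25        47.5624        95.1249
  3       556.25       432.4961     1,297.4884
  Σ                    531.7827     1,444.3374
P = 531.7827; D_Mac = 2.71603 yrs; D_mod = 2.71603/(1+0.0875) = 2.49750 yrs.
ΔP/P ≈ -D_mod · Δy = -2.49750 × (+0.0205) = -0.051199 = -5.1199%.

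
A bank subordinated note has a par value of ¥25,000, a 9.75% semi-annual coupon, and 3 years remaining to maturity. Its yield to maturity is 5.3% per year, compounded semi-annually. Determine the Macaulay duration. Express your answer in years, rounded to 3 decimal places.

Periodic yield y = 0.0265. Discount each cash flow and weight by its period:
  t   CF        PV=CF/(1+0.0265)^t    t·PV
  1     1,218.75     1,187.2869     1,187.2869
  2     1,218.75     1,156.6360     2,313.2721
  3     1,218.75     1,126.7765     3,380.3294
  4     1,218.75     1,097.6877     4,390.7510
  5     1,218.75     1,069.3500     5,346.7498
  6    26,218.75    22,410.8465   134,465.0788
  Σ                 28,048.5836   151,083.4680
Price P = Σ PV = 28,048.5836.
Macaulay duration = Σ(t·PV) / P = 151,083.4680 / 28,048.5836 = 5.38649 half-year periods.
In years: 5.38649 / 2 = 2.69325 years.

2.693 years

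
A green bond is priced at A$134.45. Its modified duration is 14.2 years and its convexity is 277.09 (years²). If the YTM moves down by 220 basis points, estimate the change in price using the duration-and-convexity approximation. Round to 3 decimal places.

Duration effect: -D_mod·Δy = -14.2 × (-0.022) = +0.312400
Convexity effect: ½·C·(Δy)² = 0.5 × 277.09 × (-0.022)² = +0.06705578
ΔP/P ≈ +0.312400 + 0.06705578 = +0.37945578
ΔP ≈ 134.45 × (+0.37945578) = +51.017829621.

+A$51.018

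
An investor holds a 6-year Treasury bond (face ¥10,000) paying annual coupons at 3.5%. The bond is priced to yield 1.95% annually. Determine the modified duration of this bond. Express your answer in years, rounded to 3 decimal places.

Periodic yield y = 0.0195. First find Macaulay duration:
  t   CF        PV=CF/(1+0.0195)^t    t·PV
  1       350.00       343.3055       343.3055
  2       350.00       336.7391       673.4783
  3       350.00       330.2983       990.8949
  4       350.00       323.9807     1,295.9228
  5       350.00       317.7839     1,588.9195
  6    10,350.00     9,217.5811    55,305.4868
  Σ                 10,869.6887    60,198.0078
P = 10,869.6887; Macaulay duration = 60,198.0078 / 10,869.6887 = 5.53815 years.
Modified duration = D_Mac / (1 + y) = 5.53815 / 1.0195 = 5.43223 years.

5.432 years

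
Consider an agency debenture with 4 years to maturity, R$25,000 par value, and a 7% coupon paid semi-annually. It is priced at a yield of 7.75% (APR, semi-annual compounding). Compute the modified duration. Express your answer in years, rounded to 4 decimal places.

3.4180 years

Periodic yield y = 0.03875. First find Macaulay duration:
  t   CF        PV=CF/(1+0.03875)^t    t·PV
  1       875.00       842.3586       842.3586
  2       875.00       810.9349     1,621.8698
  3       875.00       780.6834     2,342.0502
  4       875.00       751.5604     3,006.2417
  5       875.00       723.5239     3,617.6194
  6       875.00       696.5332     4,179.1993
  7       875.00       670.5494     4,693.8460
  8    25,875.00    19,089.3906   152,715.1247
  Σ                 24,365.5344   173,018.3096
P = 24,365.5344; Macaulay duration = 173,018.3096 / 24,365.5344 = 7.10094 half-year periods = 3.55047 years.
Modified duration = D_Mac / (1 + y) = 3.55047 / 1.03875 = 3.41802 years.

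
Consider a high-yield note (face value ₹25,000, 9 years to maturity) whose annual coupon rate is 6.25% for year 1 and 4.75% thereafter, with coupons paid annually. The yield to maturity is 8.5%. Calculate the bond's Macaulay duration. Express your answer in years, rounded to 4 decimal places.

7.1770 years

Periodic yield y = 0.085. Discount each cash flow and weight by its year:
  t   CF        PV=CF/(1+0.085)^t    t·PV
  1     1,562.50     1,440.0922     1,440.0922
  2     1,187.50     1,008.7282     2,017.4563
  3     1,187.50       929.7034     2,789.1101
  4     1,187.50       856.8695     3,427.4779
  5     1,187.50       789.7414     3,948.7072
  6     1,187.50       727.8723     4,367.2338
  7     1,187.50       670.8500     4,695.9503
  8     1,187.50       618.2950     4,946.3598
  9    26,187.50    12,566.8490   113,101.6410
  Σ                 19,609.0009   140,734.0284
Price P = Σ PV = 19,609.0009.
Macaulay duration = Σ(t·PV) / P = 140,734.0284 / 19,609.0009 = 7.17701 years.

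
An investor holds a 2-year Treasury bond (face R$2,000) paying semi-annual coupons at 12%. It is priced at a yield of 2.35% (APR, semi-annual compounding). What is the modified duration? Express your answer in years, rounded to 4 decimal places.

1.8298 years

Periodic yield y = 0.01175. First find Macaulay duration:
  t   CF        PV=CF/(1+0.01175)^t    t·PV
  1       120.00       118.6064       118.6064
  2       120.00       117.2289       234.4579
  3       120.00       115.8675       347.6025
  4     2,120.00     2,023.2195     8,092.8781
  Σ                  2,374.9223     8,793.5448
P = 2,374.9223; Macaulay duration = 8,793.5448 / 2,374.9223 = 3.70267 half-year periods = 1.85133 years.
Modified duration = D_Mac / (1 + y) = 1.85133 / 1.01175 = 1.82983 years.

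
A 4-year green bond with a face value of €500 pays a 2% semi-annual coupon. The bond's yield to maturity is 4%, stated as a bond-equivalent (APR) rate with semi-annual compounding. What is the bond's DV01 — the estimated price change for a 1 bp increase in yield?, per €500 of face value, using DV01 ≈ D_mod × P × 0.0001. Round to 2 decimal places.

€0.18

Periodic yield y = 0.02.
  t   CF        PV=CF/(1+0.02)^t    t·PV
  1         5.00         4.9020         4.9020
  2         5.00         4.8058         9.6117
  3         5.00         4.7116        14.1348
  4         5.00         4.6192        18.4769
  5         5.00         4.5287        22.6433
  6         5.00         4.4399        26.6391
  7         5.00         4.3528        30.4696
  8       505.00       431.0126     3,448.1011
  Σ                    463.3726     3,574.9785
P = 463.3726; D_Mac = 7.71513 half-year periods = 3.85756 yrs; D_mod = 3.78193 yrs.
DV01 ≈ 3.78193 × 463.3726 × 0.0001 = 0.175244.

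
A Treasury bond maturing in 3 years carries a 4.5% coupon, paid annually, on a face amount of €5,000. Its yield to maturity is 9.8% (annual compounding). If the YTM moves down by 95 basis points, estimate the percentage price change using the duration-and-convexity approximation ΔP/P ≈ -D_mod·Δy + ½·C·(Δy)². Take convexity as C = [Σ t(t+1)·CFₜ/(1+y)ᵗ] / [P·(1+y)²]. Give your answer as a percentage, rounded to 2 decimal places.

With y = 0.098:
  t   CF        PV=CF/(1+0.098)^t    t·PV        t(t+1)·PV
  1       225.00       204.9180       204.9180         409.8361
  2       225.00       186.6284       373.2569       1,119.7707
  3     5,225.00     3,947.1104    11,841.3312      47,365.3249
  Σ                  4,338.6569    12,419.5061      48,894.9316
P = 4,338.6569; D_Mac = 2.86252 yrs; D_mod = 2.60703 yrs; C = 9.34768.
Duration effect: -2.60703 × (-0.0095) = +0.024767
Convexity effect: 0.5 × 9.34768 × (-0.0095)² = +0.0004218
ΔP/P ≈ +0.024767 + 0.0004218 = +0.025189 = +2.5189%.

+2.52%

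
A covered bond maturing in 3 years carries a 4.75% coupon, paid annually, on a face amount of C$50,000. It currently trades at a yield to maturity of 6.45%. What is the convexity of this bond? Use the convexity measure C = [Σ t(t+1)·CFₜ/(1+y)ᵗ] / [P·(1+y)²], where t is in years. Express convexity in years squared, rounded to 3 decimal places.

With y = 0.0645:
  t   CF        PV=CF/(1+0.0645)^t    t·PV        t(t+1)·PV
  1     2,375.00     2,231.0944     2,231.0944       4,462.1888
  2     2,375.00     2,095.9083     4,191.8166      12,575.4499
  3    52,375.00    43,419.7220   130,259.1660     521,036.6642
  Σ                 47,746.7247   136,682.0771     538,074.3029
P = 47,746.7247.
Convexity = Σ t(t+1)·PV / [P·(1+y)²] = 538,074.3029 / (47,746.7247 × 1.133160) = 9.94506.

9.945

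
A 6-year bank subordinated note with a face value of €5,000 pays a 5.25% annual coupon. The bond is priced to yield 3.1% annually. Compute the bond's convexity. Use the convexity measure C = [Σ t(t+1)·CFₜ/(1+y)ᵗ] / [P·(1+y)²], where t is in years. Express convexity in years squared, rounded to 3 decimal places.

With y = 0.031:
  t   CF        PV=CF/(1+0.031)^t    t·PV        t(t+1)·PV
  1       262.50       254.6072       254.6072         509.2144
  2       262.50       246.9517       493.9034       1,481.7101
  3       262.50       239.5264       718.5791       2,874.3163
  4       262.50       232.3243       929.2972       4,646.4861
  5       262.50       225.3388     1,126.6940       6,760.1641
  6     5,262.50     4,381.6746    26,290.0473     184,030.3311
  Σ                  5,580.4229    29,813.1281     200,302.2220
P = 5,580.4229.
Convexity = Σ t(t+1)·PV / [P·(1+y)²] = 200,302.2220 / (5,580.4229 × 1.062961) = 33.76769.

33.768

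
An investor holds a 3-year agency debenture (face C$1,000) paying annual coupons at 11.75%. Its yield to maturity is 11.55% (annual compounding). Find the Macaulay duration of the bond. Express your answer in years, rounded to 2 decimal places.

Periodic yield y = 0.1155. Discount each cash flow and weight by its year:
  t   CF        PV=CF/(1+0.1155)^t    t·PV
  1       117.50       105.3339       105.3339
  2       117.50        94.4275       188.8551
  3     1,117.50       805.0796     2,415.2387
  Σ                  1,004.8411     2,709.4278
Price P = Σ PV = 1,004.8411.
Macaulay duration = Σ(t·PV) / P = 2,709.4278 / 1,004.8411 = 2.69637 years.

2.70 years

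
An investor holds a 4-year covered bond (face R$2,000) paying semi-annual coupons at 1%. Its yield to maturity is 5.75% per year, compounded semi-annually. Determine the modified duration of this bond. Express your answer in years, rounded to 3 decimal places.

Periodic yield y = 0.02875. First find Macaulay duration:
  t   CF        PV=CF/(1+0.02875)^t    t·PV
  1        10.00         9.7205         9.7205
  2        10.00         9.4489        18.8978
  3        10.00         9.1848        27.5544
  4        10.00         8.9281        35.7125
  5        10.00         8.6786        43.3931
  6        10.00         8.4361        50.6165
  7        10.00         8.2003        57.4023
  8     2,010.00     1,602.2020    12,817.6161
  Σ                  1,664.7994    13,060.9132
P = 1,664.7994; Macaulay duration = 13,060.9132 / 1,664.7994 = 7.84534 half-year periods = 3.92267 years.
Modified duration = D_Mac / (1 + y) = 3.92267 / 1.02875 = 3.81304 years.

3.813 years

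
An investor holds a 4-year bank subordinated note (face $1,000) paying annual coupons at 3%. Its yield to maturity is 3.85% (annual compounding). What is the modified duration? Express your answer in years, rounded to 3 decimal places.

Periodic yield y = 0.0385. First find Macaulay duration:
  t   CF        PV=CF/(1+0.0385)^t    t·PV
  1        30.00        28.8878        28.8878
  2        30.00        27.8169        55.6337
  3        30.00        26.7856        80.3569
  4     1,030.00       885.5462     3,542.1848
  Σ                    969.0365     3,707.0632
P = 969.0365; Macaulay duration = 3,707.0632 / 969.0365 = 3.82551 years.
Modified duration = D_Mac / (1 + y) = 3.82551 / 1.0385 = 3.68369 years.

3.684 years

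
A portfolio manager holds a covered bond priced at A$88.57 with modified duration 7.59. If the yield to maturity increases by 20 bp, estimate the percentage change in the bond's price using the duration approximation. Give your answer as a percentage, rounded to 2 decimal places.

-1.52%

Duration approximation: ΔP/P ≈ -D_mod · Δy = -7.59 × (+0.002) = -0.015180.
As a percentage: -1.5180%.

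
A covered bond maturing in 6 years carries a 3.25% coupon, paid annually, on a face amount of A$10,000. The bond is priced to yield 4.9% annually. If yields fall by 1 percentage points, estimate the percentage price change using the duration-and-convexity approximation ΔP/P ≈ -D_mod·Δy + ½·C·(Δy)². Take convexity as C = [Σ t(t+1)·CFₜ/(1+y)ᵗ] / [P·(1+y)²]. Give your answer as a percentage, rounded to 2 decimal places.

With y = 0.049:
  t   CF        PV=CF/(1+0.049)^t    t·PV        t(t+1)·PV
  1       325.00       309.8189       309.8189         619.6378
  2       325.00       295.3469       590.6938       1,772.0813
  3       325.00       281.5509       844.6527       3,378.6106
  4       325.00       268.3993     1,073.5973       5,367.9864
  5       325.00       255.8621     1,279.3104       7,675.8623
  6    10,325.00     7,748.8478    46,493.0868     325,451.6079
  Σ                  9,159.8258    50,591.1598     344,265.7862
P = 9,159.8258; D_Mac = 5.52316 yrs; D_mod = 5.26516 yrs; C = 34.15511.
Duration effect: -5.26516 × (-0.01) = +0.052652
Convexity effect: 0.5 × 34.15511 × (-0.01)² = +0.0017078
ΔP/P ≈ +0.052652 + 0.0017078 = +0.054359 = +5.4359%.

+5.44%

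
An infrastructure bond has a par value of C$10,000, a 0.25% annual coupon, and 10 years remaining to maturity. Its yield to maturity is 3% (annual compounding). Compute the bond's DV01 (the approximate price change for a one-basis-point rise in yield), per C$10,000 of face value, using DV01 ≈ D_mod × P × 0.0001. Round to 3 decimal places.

Periodic yield y = 0.03.
  t   CF        PV=CF/(1+0.03)^t    t·PV
  1        25.00        24.2718        24.2718
  2        25.00        23.5649        47.1298
  3        25.00        22.8785        68.6356
  4        25.00        22.2122        88.8487
  5        25.00        21.5652       107.8261
  6        25.00        20.9371       125.6226
  7        25.00        20.3273       142.2910
  8        25.00        19.7352       157.8818
  9        25.00        19.1604       172.4438
  10   10,025.00     7,459.5415    74,595.4150
  Σ                  7,654.1942    75,530.3663
P = 7,654.1942; D_Mac = 9.86784 yrs; D_mod = 9.58043 yrs.
DV01 ≈ 9.58043 × 7,654.1942 × 0.0001 = 7.333045.

C$7.333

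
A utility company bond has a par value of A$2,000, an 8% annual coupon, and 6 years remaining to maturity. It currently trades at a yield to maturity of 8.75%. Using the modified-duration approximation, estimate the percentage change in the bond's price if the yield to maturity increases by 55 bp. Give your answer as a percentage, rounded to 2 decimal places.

-2.52%

Periodic yield y = 0.0875. Modified duration first:
  t   CF        PV=CF/(1+0.0875)^t    t·PV
  1       160.00       147.1264       147.1264
  2       160.00       135.2887       270.5774
  3       160.00       124.4034       373.2101
  4       160.00       114.3939       457.5757
  5       160.00       105.1898       525.9490
  6     2,160.00     1,305.8045     7,834.8269
  Σ                  1,932.2067     9,609.2656
P = 1,932.2067; D_Mac = 4.97321 yrs; D_mod = 4.97321/(1+0.0875) = 4.57306 yrs.
ΔP/P ≈ -D_mod · Δy = -4.57306 × (+0.0055) = -0.025152 = -2.5152%.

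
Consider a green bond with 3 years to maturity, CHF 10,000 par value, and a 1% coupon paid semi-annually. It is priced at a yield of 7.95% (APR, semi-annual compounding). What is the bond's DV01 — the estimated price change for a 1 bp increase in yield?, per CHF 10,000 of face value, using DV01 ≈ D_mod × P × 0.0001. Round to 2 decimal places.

CHF 2.33

Periodic yield y = 0.03975.
  t   CF        PV=CF/(1+0.03975)^t    t·PV
  1        50.00        48.0885        48.0885
  2        50.00        46.2500        92.5001
  3        50.00        44.4819       133.4457
  4        50.00        42.7813       171.1253
  5        50.00        41.1458       205.7289
  6    10,050.00     7,954.1264    47,724.7583
  Σ                  8,176.8739    48,375.6468
P = 8,176.8739; D_Mac = 5.91615 half-year periods = 2.95808 yrs; D_mod = 2.84499 yrs.
DV01 ≈ 2.84499 × 8,176.8739 × 0.0001 = 2.326311.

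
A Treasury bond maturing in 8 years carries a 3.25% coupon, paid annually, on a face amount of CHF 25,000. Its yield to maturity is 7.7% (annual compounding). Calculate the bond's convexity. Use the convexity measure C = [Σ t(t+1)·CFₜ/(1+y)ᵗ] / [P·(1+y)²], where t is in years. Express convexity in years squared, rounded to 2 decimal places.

With y = 0.077:
  t   CF        PV=CF/(1+0.077)^t    t·PV        t(t+1)·PV
  1       812.50       754.4104       754.4104       1,508.8208
  2       812.50       700.4739     1,400.9478       4,202.8434
  3       812.50       650.3936     1,951.1808       7,804.7232
  4       812.50       603.8938     2,415.5751      12,077.8756
  5       812.50       560.7185     2,803.5923      16,821.5538
  6       812.50       520.6300     3,123.7797      21,866.4580
  7       812.50       483.4076     3,383.8530      27,070.8239
  8    25,812.50    14,259.5048   114,076.0381   1,026,684.3430
  Σ                 18,533.4324   129,909.3772   1,118,037.4417
P = 18,533.4324.
Convexity = Σ t(t+1)·PV / [P·(1+y)²] = 1,118,037.4417 / (18,533.4324 × 1.159929) = 52.00787.

52.01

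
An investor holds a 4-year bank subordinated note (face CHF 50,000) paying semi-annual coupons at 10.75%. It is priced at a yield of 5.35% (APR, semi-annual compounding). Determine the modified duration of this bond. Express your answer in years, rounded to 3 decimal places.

3.327 years

Periodic yield y = 0.02675. First find Macaulay duration:
  t   CF        PV=CF/(1+0.02675)^t    t·PV
  1     2,687.50     2,617.4823     2,617.4823
  2     2,687.50     2,549.2889     5,098.5777
  3     2,687.50     2,482.8720     7,448.6161
  4     2,687.50     2,418.1856     9,672.7423
  5     2,687.50     2,355.1844    11,775.9220
  6     2,687.50     2,293.8246    13,762.9475
  7     2,687.50     2,234.0634    15,638.4437
  8    52,687.50    42,656.9598   341,255.6785
  Σ                 59,607.8610   407,270.4103
P = 59,607.8610; Macaulay duration = 407,270.4103 / 59,607.8610 = 6.83249 half-year periods = 3.41625 years.
Modified duration = D_Mac / (1 + y) = 3.41625 / 1.02675 = 3.32724 years.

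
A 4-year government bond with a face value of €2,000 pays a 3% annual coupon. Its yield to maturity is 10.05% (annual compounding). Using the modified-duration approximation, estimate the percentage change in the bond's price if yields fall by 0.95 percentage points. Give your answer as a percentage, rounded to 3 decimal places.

Periodic yield y = 0.1005. Modified duration first:
  t   CF        PV=CF/(1+0.1005)^t    t·PV
  1        60.00        54.5207        54.5207
  2        60.00        49.5417        99.0835
  3        60.00        45.0175       135.0524
  4     2,060.00     1,404.4524     5,617.8097
  Σ                  1,553.5323     5,906.4663
P = 1,553.5323; D_Mac = 3.80196 yrs; D_mod = 3.80196/(1+0.1005) = 3.45476 yrs.
ΔP/P ≈ -D_mod · Δy = -3.45476 × (-0.0095) = +0.032820 = +3.2820%.

+3.282%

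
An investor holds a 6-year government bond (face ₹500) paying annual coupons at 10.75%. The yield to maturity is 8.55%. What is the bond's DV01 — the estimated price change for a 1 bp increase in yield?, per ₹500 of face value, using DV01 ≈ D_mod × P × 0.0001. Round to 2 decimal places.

₹0.24

Periodic yield y = 0.0855.
  t   CF        PV=CF/(1+0.0855)^t    t·PV
  1        53.75        49.5164        49.5164
  2        53.75        45.6162        91.2323
  3        53.75        42.0232       126.0696
  4        53.75        38.7132       154.8528
  5        53.75        35.6639       178.3197
  6       553.75       338.4814     2,030.8882
  Σ                    550.0142     2,630.8790
P = 550.0142; D_Mac = 4.78329 yrs; D_mod = 4.40653 yrs.
DV01 ≈ 4.40653 × 550.0142 × 0.0001 = 0.242366.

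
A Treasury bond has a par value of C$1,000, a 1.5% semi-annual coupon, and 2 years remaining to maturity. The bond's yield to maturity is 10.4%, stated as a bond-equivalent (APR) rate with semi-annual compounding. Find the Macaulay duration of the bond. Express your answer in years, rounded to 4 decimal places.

1.9755 years

Periodic yield y = 0.052. Discount each cash flow and weight by its period:
  t   CF        PV=CF/(1+0.052)^t    t·PV
  1         7.50         7.1293         7.1293
  2         7.50         6.7769        13.5538
  3         7.50         6.4419        19.3257
  4     1,007.50       822.5875     3,290.3499
  Σ                    842.9355     3,330.3587
Price P = Σ PV = 842.9355.
Macaulay duration = Σ(t·PV) / P = 3,330.3587 / 842.9355 = 3.95091 half-year periods.
In years: 3.95091 / 2 = 1.97545 years.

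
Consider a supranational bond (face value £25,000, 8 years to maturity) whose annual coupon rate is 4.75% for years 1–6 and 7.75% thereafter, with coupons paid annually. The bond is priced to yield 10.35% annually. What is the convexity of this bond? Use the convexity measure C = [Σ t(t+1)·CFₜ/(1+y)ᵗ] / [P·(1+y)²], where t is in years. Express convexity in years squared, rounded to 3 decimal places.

45.691

With y = 0.1035:
  t   CF        PV=CF/(1+0.1035)^t    t·PV        t(t+1)·PV
  1     1,187.50     1,076.1214     1,076.1214       2,152.2429
  2     1,187.50       975.1893     1,950.3787       5,851.1360
  3     1,187.50       883.7239     2,651.1717      10,604.6869
  4     1,187.50       800.8373     3,203.3490      16,016.7451
  5     1,187.50       725.7247     3,628.6237      21,771.7423
  6     1,187.50       657.6572     3,945.9433      27,621.6033
  7     1,937.50       972.3785     6,806.6495      54,453.1961
  8    26,937.50    12,251.1988    98,009.5905     882,086.3142
  Σ                 18,342.8312   121,271.8279   1,020,557.6669
P = 18,342.8312.
Convexity = Σ t(t+1)·PV / [P·(1+y)²] = 1,020,557.6669 / (18,342.8312 × 1.217712) = 45.69056.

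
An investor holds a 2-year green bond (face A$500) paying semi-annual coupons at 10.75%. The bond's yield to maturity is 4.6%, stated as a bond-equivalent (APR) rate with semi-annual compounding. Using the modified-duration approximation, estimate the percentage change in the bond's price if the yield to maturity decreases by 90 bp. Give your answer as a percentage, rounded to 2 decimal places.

Periodic yield y = 0.023. Modified duration first:
  t   CF        PV=CF/(1+0.023)^t    t·PV
  1       26.875        26.2708        26.2708
  2       26.875        25.6801        51.3603
  3       26.875        25.1028        75.3083
  4      526.875       481.0664     1,924.2657
  Σ                    558.1201     2,077.2051
P = 558.1201; D_Mac = 3.72179 half-year periods = 1.86089 yrs; D_mod = 1.86089/(1+0.023) = 1.81906 yrs.
ΔP/P ≈ -D_mod · Δy = -1.81906 × (-0.009) = +0.016372 = +1.6372%.

+1.64%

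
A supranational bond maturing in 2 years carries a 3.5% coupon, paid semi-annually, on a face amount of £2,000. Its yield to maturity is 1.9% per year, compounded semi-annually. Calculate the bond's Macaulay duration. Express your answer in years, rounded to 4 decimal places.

Periodic yield y = 0.0095. Discount each cash flow and weight by its period:
  t   CF        PV=CF/(1+0.0095)^t    t·PV
  1        35.00        34.6706        34.6706
  2        35.00        34.3444        68.6887
  3        35.00        34.0212       102.0635
  4     2,035.00     1,959.4723     7,837.8891
  Σ                  2,062.5084     8,043.3119
Price P = Σ PV = 2,062.5084.
Macaulay duration = Σ(t·PV) / P = 8,043.3119 / 2,062.5084 = 3.89977 half-year periods.
In years: 3.89977 / 2 = 1.94989 years.

1.9499 years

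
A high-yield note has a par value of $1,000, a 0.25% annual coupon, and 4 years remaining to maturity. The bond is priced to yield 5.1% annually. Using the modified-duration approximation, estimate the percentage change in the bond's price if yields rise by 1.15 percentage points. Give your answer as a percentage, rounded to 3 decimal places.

-4.359%

Periodic yield y = 0.051. Modified duration first:
  t   CF        PV=CF/(1+0.051)^t    t·PV
  1         2.50         2.3787         2.3787
  2         2.50         2.2633         4.5265
  3         2.50         2.1534         6.4603
  4     1,002.50       821.6248     3,286.4990
  Σ                    828.4201     3,299.8645
P = 828.4201; D_Mac = 3.98332 yrs; D_mod = 3.98332/(1+0.051) = 3.79003 yrs.
ΔP/P ≈ -D_mod · Δy = -3.79003 × (+0.0115) = -0.043585 = -4.3585%.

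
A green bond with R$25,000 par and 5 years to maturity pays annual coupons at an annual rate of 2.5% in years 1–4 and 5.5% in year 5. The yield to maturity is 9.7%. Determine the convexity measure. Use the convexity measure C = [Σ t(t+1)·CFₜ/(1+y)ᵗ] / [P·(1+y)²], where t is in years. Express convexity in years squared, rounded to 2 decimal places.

With y = 0.097:
  t   CF        PV=CF/(1+0.097)^t    t·PV        t(t+1)·PV
  1       625.00       569.7356       569.7356       1,139.4713
  2       625.00       519.3579     1,038.7158       3,116.1475
  3       625.00       473.4348     1,420.3043       5,681.2170
  4       625.00       431.5722     1,726.2890       8,631.4449
  5    26,375.00    16,601.9587    83,009.7937     498,058.7625
  Σ                 18,596.0593    87,764.8385     516,627.0432
P = 18,596.0593.
Convexity = Σ t(t+1)·PV / [P·(1+y)²] = 516,627.0432 / (18,596.0593 × 1.203409) = 23.08570.

23.09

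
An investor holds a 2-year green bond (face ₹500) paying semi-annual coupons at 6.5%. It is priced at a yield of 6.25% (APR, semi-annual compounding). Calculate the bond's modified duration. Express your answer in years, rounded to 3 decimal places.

1.850 years

Periodic yield y = 0.03125. First find Macaulay duration:
  t   CF        PV=CF/(1+0.03125)^t    t·PV
  1        16.25        15.7576        15.7576
  2        16.25        15.2801        30.5601
  3        16.25        14.8170        44.4511
  4       516.25       456.4616     1,825.8463
  Σ                    502.3163     1,916.6151
P = 502.3163; Macaulay duration = 1,916.6151 / 502.3163 = 3.81555 half-year periods = 1.90778 years.
Modified duration = D_Mac / (1 + y) = 1.90778 / 1.03125 = 1.84997 years.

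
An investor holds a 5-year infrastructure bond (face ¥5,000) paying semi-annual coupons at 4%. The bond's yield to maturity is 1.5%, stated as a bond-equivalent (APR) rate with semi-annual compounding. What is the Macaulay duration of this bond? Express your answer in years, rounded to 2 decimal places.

4.61 years

Periodic yield y = 0.0075. Discount each cash flow and weight by its period:
  t   CF        PV=CF/(1+0.0075)^t    t·PV
  1       100.00        99.2556        99.2556
  2       100.00        98.5167       197.0334
  3       100.00        97.7833       293.3500
  4       100.00        97.0554       388.2217
  5       100.00        96.3329       481.6646
  6       100.00        95.6158       573.6948
  7       100.00        94.9040       664.3282
  8       100.00        94.1975       753.5803
  9       100.00        93.4963       841.4669
  10    5,100.00     4,732.8161    47,328.1608
  Σ                  5,599.9737    51,620.7562
Price P = Σ PV = 5,599.9737.
Macaulay duration = Σ(t·PV) / P = 51,620.7562 / 5,599.9737 = 9.21804 half-year periods.
In years: 9.21804 / 2 = 4.60902 years.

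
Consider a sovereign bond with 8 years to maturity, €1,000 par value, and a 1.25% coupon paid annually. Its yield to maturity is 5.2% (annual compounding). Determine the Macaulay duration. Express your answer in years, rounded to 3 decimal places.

7.596 years

Periodic yield y = 0.052. Discount each cash flow and weight by its year:
  t   CF        PV=CF/(1+0.052)^t    t·PV
  1        12.50        11.8821        11.8821
  2        12.50        11.2948        22.5896
  3        12.50        10.7365        32.2095
  4        12.50        10.2058        40.8232
  5        12.50         9.7013        48.5067
  6        12.50         9.2218        55.3308
  7        12.50         8.7660        61.3618
  8     1,012.50       674.9461     5,399.5691
  Σ                    746.7545     5,672.2727
Price P = Σ PV = 746.7545.
Macaulay duration = Σ(t·PV) / P = 5,672.2727 / 746.7545 = 7.59590 years.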